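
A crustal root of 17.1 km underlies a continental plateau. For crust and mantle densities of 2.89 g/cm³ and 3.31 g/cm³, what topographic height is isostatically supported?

For local isostatic compensation: ρ_c h = (ρ_m − ρ_c) r.
h = r (ρ_m − ρ_c) / ρ_c = 17.1 km × (3.31 − 2.89) / 2.89 = 2.49 km.

2.49 km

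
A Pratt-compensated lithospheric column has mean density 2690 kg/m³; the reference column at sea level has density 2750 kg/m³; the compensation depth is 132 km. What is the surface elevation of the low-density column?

2.94 km

ρ_ref D = ρ (D + h) → h = D (ρ_ref − ρ)/ρ.
h = 132 km × (2750 − 2690)/2690 = 2.94 km.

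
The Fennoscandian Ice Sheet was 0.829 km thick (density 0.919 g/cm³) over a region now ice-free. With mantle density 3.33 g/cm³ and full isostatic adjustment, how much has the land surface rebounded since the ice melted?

Removing the load lets mantle flow back in; uplift u satisfies ρ_ice t = ρ_m u.
u = t ρ_ice/ρ_m = 0.829 km × 0.919/3.33 = 0.229 km.

0.229 km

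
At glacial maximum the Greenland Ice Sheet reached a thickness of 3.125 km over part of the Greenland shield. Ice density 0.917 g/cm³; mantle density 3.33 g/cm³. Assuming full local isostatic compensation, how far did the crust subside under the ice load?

0.861 km

By Archimedes' principle applied to the lithosphere: the ice load ρ_ice t is balanced by mantle displaced below, ρ_m s.
s = t ρ_ice / ρ_m = 3.125 km × 0.917/3.33 = 0.861 km.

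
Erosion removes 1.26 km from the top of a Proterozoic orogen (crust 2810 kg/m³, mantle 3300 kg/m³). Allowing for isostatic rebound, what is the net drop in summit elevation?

0.187 km

Rebound u = e ρ_c/ρ_m = 1.26 km × 2810/3300 = 1.073 km.
Net surface drop = e − u = 1.26 km − 1.073 km = e (ρ_m − ρ_c)/ρ_m = 0.187 km.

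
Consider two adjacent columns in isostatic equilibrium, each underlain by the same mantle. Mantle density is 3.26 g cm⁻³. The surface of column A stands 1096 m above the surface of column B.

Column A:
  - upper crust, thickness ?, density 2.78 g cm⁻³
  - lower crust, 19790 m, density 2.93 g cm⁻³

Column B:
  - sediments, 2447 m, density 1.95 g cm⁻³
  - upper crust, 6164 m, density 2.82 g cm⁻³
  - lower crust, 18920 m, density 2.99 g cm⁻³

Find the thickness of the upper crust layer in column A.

16800 m

Take the compensation level at the base of the deeper column (depth z_c below the surface of column A) and equate Σ ρ_i t_i down to z_c; mantle fills any gap and the z_c terms cancel.
Column A: x×2.78 + 19790×2.93 + (z_c − 19790 − x)×3.26
Column B: 1096×0 + 2447×1.95 + 6164×2.82 + 18920×2.99 + (z_c − 1096 − 27531)×3.26
The z_c×3.26 term appears on both sides and cancels. Collect the known terms of each column as K = Σ(ρt)_known − 3.26 × (depth of known layers): K_A = 57984.7 − 3.26×19790 = −6530.7; K_B = 78724.93 − 3.26×(1096 + 27531) = −14599.09.
Balance: K_A − x×(3.26 − 2.78) = K_B, so x = (K_A − K_B)/(3.26 − 2.78) = 8068.39/0.48 = 16800 m.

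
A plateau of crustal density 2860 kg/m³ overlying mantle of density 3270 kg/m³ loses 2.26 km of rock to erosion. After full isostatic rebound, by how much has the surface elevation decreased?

0.283 km

Rebound u = e ρ_c/ρ_m = 2.26 km × 2860/3270 = 1.977 km.
Net surface drop = e − u = 2.26 km − 1.977 km = e (ρ_m − ρ_c)/ρ_m = 0.283 km.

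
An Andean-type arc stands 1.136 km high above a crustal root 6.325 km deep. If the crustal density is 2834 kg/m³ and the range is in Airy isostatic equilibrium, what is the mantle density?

3340 kg/m³

Airy balance: ρ_c h = (ρ_m − ρ_c) r → ρ_m = ρ_c (1 + h/r).
ρ_m = 2834 × (1 + 1.136 km/6.325 km) = 3340 kg/m³.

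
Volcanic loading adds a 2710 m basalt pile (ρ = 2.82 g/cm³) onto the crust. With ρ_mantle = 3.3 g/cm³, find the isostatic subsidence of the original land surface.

Subaerial loading: s = t ρ_load / ρ_m.
s = 2710 m × 2.82/3.3 = 2320 m.

2320 m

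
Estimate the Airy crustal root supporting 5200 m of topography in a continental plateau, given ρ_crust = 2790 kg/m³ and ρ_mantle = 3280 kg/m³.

Equating mass per unit area of the two columns: the weight of the topography is balanced by the buoyancy of the root, ρ_c h = (ρ_m − ρ_c) r.
r = h · ρ_c / (ρ_m − ρ_c) = 5200 m × 2790 / (3280 − 2790) = 29600 m.

29600 m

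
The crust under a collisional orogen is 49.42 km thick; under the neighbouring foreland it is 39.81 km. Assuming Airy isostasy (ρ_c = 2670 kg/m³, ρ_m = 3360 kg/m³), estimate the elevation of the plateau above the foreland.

1.97 km

Excess crust Δ = 49.42 km − 39.81 km = 9.61 km, split between elevation h and root r with h + r = Δ.
Airy balance ρ_c h = (ρ_m − ρ_c) r gives r = h ρ_c/(ρ_m − ρ_c), so h (1 + ρ_c/(ρ_m − ρ_c)) = Δ, i.e. h = Δ (ρ_m − ρ_c)/ρ_m.
h = 9.61 km × 690/3360 = 1.97 km.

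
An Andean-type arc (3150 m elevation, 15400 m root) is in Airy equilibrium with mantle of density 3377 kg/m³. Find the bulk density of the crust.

2800 kg/m³

ρ_c h = (ρ_m − ρ_c) r → ρ_c (h + r) = ρ_m r → ρ_c = ρ_m r / (h + r).
ρ_c = 3377 × 15400 m / (3150 m + 15400 m) = 2800 kg/m³.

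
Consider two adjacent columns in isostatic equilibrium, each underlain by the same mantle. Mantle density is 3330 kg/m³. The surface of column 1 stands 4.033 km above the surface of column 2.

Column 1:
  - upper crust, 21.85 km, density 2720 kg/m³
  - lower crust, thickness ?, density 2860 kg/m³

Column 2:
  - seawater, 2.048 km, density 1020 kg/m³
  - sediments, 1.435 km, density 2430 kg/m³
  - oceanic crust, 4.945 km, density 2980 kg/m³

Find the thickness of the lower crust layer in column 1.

16.7 km

Take the compensation level at the base of the deeper column (depth z_c below the surface of column 1) and equate Σ ρ_i t_i down to z_c; mantle fills any gap and the z_c terms cancel.
Column 1: 21.85×2720 + x×2860 + (z_c − 21.85 − x)×3330
Column 2: 4.033×0 + 2.048×1020 + 1.435×2430 + 4.945×2980 + (z_c − 4.033 − 8.428)×3330
The z_c×3330 term appears on both sides and cancels. Collect the known terms of each column as K = Σ(ρt)_known − 3330 × (depth of known layers): K_1 = 59432 − 3330×21.85 = −13328.5; K_2 = 20312.11 − 3330×(4.033 + 8.428) = −21183.02.
Balance: K_1 − x×(3330 − 2860) = K_2, so x = (K_1 − K_2)/(3330 − 2860) = 7854.52/470 = 16.7 km.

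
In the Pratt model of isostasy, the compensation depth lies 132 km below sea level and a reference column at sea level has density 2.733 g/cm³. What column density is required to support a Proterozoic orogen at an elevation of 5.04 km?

Pratt balance: ρ_ref D = ρ (D + h).
ρ = ρ_ref D/(D + h) = 2.733 × 132 km/(132 km + 5.04 km) = 2.63 g/cm³.

2.63 g/cm³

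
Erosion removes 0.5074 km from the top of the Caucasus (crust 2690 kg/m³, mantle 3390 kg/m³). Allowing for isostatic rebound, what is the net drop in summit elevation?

Rebound u = e ρ_c/ρ_m = 0.5074 km × 2690/3390 = 0.4026 km.
Net surface drop = e − u = 0.5074 km − 0.4026 km = e (ρ_m − ρ_c)/ρ_m = 0.105 km.

0.105 km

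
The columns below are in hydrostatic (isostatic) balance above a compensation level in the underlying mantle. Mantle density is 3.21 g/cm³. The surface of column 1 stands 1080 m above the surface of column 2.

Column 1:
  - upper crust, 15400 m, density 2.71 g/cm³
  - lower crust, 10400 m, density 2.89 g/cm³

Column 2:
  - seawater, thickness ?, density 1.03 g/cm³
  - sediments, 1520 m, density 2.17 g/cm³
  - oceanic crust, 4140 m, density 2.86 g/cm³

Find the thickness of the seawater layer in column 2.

2080 m

Take the compensation level at the base of the deeper column (depth z_c below the surface of column 1) and equate Σ ρ_i t_i down to z_c; mantle fills any gap and the z_c terms cancel.
Column 1: 15400×2.71 + 10400×2.89 + (z_c − 25800)×3.21
Column 2: 1080×0 + x×1.03 + 1520×2.17 + 4140×2.86 + (z_c − 1080 − 5660 − x)×3.21
The z_c×3.21 term appears on both sides and cancels. Collect the known terms of each column as K = Σ(ρt)_known − 3.21 × (depth of known layers): K_1 = 71790 − 3.21×25800 = −11028; K_2 = 15138.8 − 3.21×(1080 + 5660) = −6496.6.
Balance: K_1 = K_2 − x×(3.21 − 1.03), so x = (K_2 − K_1)/(3.21 − 1.03) = 4531.4/2.18 = 2080 m.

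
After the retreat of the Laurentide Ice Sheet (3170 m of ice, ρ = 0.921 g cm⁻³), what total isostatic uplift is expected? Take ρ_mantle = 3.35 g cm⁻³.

Removing the load lets mantle flow back in; uplift u satisfies ρ_ice t = ρ_m u.
u = t ρ_ice/ρ_m = 3170 m × 0.921/3.35 = 872 m.

872 m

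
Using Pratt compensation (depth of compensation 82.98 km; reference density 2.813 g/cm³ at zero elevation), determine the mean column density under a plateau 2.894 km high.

Pratt balance: ρ_ref D = ρ (D + h).
ρ = ρ_ref D/(D + h) = 2.813 × 82.98 km/(82.98 km + 2.894 km) = 2.72 g/cm³.

2.72 g/cm³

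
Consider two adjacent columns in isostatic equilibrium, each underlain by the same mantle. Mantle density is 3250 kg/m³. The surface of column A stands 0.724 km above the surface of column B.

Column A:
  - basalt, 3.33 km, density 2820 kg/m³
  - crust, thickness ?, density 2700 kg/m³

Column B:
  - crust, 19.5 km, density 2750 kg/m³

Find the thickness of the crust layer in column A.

Take the compensation level at the base of the deeper column (depth z_c below the surface of column A) and equate Σ ρ_i t_i down to z_c; mantle fills any gap and the z_c terms cancel.
Column A: 3.33×2820 + x×2700 + (z_c − 3.33 − x)×3250
Column B: 0.724×0 + 19.5×2750 + (z_c − 0.724 − 19.5)×3250
The z_c×3250 term appears on both sides and cancels. Collect the known terms of each column as K = Σ(ρt)_known − 3250 × (depth of known layers): K_A = 9390.6 − 3250×3.33 = −1431.9; K_B = 53625 − 3250×(0.724 + 19.5) = −12103.
Balance: K_A − x×(3250 − 2700) = K_B, so x = (K_A − K_B)/(3250 − 2700) = 10671.1/550 = 19.4 km.

19.4 km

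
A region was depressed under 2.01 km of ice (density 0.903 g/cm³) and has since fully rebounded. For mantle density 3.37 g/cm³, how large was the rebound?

Removing the load lets mantle flow back in; uplift u satisfies ρ_ice t = ρ_m u.
u = t ρ_ice/ρ_m = 2.01 km × 0.903/3.37 = 0.539 km.

0.539 km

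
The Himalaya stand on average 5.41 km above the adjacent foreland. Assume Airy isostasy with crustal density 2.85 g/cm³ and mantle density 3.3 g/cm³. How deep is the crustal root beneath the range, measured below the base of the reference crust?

34.3 km

By Archimedes' principle applied to the lithosphere: the weight of the topography is balanced by the buoyancy of the root, ρ_c h = (ρ_m − ρ_c) r.
r = h · ρ_c / (ρ_m − ρ_c) = 5.41 km × 2.85 / (3.3 − 2.85) = 34.3 km.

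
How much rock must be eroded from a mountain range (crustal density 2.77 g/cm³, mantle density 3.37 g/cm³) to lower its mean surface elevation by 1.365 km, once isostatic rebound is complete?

Net drop Δ = e − u = e − e ρ_c/ρ_m = e (ρ_m − ρ_c)/ρ_m.
e = Δ ρ_m/(ρ_m − ρ_c) = 1.365 km × 3.37/0.6 = 7.67 km.

7.67 km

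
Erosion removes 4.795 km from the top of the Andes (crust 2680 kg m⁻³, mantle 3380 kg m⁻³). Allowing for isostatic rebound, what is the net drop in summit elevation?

Rebound u = e ρ_c/ρ_m = 4.795 km × 2680/3380 = 3.802 km.
Net surface drop = e − u = 4.795 km − 3.802 km = e (ρ_m − ρ_c)/ρ_m = 0.993 km.

0.993 km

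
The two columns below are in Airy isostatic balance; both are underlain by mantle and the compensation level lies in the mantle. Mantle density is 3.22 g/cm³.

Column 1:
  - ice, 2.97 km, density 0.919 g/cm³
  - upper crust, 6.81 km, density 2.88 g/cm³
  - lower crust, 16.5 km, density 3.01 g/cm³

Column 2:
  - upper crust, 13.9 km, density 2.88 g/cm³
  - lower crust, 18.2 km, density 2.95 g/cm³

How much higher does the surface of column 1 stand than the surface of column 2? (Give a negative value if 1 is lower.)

For any compensation level in the mantle, the mantle terms cancel and isostasy reduces to e = (Σt_1 − Σt_2) − (Σ(ρt)_1 − Σ(ρt)_2) / ρ_m.
Σt_1 = 26.28 km; Σt_2 = 32.1 km; Σ(ρt)_1 = 72.00723; Σ(ρt)_2 = 93.722 (in km·g/cm³).
e = (26.28 − 32.1) − (72.00723 − 93.722) / 3.22 = 0.924 km.

0.924 km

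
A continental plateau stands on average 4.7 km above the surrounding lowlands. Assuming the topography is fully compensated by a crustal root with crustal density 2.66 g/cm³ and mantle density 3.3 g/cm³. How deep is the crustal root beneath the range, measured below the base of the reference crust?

19.5 km

Isostatic balance requires: the weight of the topography is balanced by the buoyancy of the root, ρ_c h = (ρ_m − ρ_c) r.
r = h · ρ_c / (ρ_m − ρ_c) = 4.7 km × 2.66 / (3.3 − 2.66) = 19.5 km.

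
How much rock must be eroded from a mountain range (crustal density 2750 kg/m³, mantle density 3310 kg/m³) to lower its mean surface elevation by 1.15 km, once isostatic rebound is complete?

6.8 km

Net drop Δ = e − u = e − e ρ_c/ρ_m = e (ρ_m − ρ_c)/ρ_m.
e = Δ ρ_m/(ρ_m − ρ_c) = 1.15 km × 3310/560 = 6.8 km.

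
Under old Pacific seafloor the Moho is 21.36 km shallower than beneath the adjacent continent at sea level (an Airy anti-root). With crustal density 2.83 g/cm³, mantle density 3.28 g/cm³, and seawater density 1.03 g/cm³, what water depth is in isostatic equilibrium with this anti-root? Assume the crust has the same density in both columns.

5.34 km

Replacing a thickness d of crust by seawater at the top must be balanced by replacing crust with mantle at the base: d (ρ_c − ρ_w) = a (ρ_m − ρ_c).
d = a (ρ_m − ρ_c)/(ρ_c − ρ_w) = 21.36 km × 0.45/1.8 = 5.34 km.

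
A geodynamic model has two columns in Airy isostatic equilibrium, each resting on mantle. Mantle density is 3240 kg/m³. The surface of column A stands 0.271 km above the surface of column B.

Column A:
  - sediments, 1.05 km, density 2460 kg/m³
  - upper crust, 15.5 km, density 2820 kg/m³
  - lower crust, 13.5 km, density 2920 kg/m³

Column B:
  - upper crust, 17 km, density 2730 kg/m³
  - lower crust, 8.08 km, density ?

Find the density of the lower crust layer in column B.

Take the compensation level at the base of the deeper column (depth z_c below the surface of column A) and equate Σ ρ_i t_i down to z_c; mantle fills any gap and the z_c terms cancel.
Column A: 1.05×2460 + 15.5×2820 + 13.5×2920 + (z_c − 30.05)×3240
Column B: 0.271×0 + 17×2730 + 8.08×ρ + (z_c − 0.271 − 25.08)×3240
The z_c×3240 term appears on both sides and cancels. Collect the known terms of each column as K = Σ(ρt)_known − 3240 × (depth of known layers): K_A = 85713 − 3240×30.05 = −11649; K_B = 46410 − 3240×(0.271 + 25.08) = −35727.24.
Balance: K_A = K_B + 8.08×ρ, so ρ = (K_A − K_B)/8.08 = 24078.2/8.08 = 2980 kg/m³.

2980 kg/m³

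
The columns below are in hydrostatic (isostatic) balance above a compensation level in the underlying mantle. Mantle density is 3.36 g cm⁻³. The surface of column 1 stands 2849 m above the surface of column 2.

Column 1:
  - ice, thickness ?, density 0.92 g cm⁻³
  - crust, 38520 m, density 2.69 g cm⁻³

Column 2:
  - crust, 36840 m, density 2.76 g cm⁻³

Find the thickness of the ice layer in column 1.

2410 m

Take the compensation level at the base of the deeper column (depth z_c below the surface of column 1) and equate Σ ρ_i t_i down to z_c; mantle fills any gap and the z_c terms cancel.
Column 1: x×0.92 + 38520×2.69 + (z_c − 38520 − x)×3.36
Column 2: 2849×0 + 36840×2.76 + (z_c − 2849 − 36840)×3.36
The z_c×3.36 term appears on both sides and cancels. Collect the known terms of each column as K = Σ(ρt)_known − 3.36 × (depth of known layers): K_1 = 103618.8 − 3.36×38520 = −25808.4; K_2 = 101678.4 − 3.36×(2849 + 36840) = −31676.64.
Balance: K_1 − x×(3.36 − 0.92) = K_2, so x = (K_1 − K_2)/(3.36 − 0.92) = 5868.24/2.44 = 2410 m.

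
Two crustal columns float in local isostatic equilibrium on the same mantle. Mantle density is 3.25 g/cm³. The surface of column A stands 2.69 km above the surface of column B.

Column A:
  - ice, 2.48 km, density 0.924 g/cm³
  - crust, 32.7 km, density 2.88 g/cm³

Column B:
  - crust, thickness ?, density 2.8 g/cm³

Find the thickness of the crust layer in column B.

Take the compensation level at the base of the deeper column (depth z_c below the surface of column A) and equate Σ ρ_i t_i down to z_c; mantle fills any gap and the z_c terms cancel.
Column A: 2.48×0.924 + 32.7×2.88 + (z_c − 35.18)×3.25
Column B: 2.69×0 + x×2.8 + (z_c − 2.69 − 0 − x)×3.25
The z_c×3.25 term appears on both sides and cancels. Collect the known terms of each column as K = Σ(ρt)_known − 3.25 × (depth of known layers): K_A = 96.46752 − 3.25×35.18 = −17.86748; K_B = 0 − 3.25×(2.69 + 0) = −8.7425.
Balance: K_A = K_B − x×(3.25 − 2.8), so x = (K_B − K_A)/(3.25 − 2.8) = 9.12498/0.45 = 20.3 km.

20.3 km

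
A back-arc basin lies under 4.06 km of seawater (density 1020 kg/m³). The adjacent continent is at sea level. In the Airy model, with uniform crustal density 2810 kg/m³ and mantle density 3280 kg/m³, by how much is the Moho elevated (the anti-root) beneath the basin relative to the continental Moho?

15.5 km

For local isostatic compensation: replacing crust with seawater at the top is compensated by replacing crust with mantle at the base: d (ρ_c − ρ_w) = a (ρ_m − ρ_c).
a = d (ρ_c − ρ_w)/(ρ_m − ρ_c) = 4.06 km × 1790/470 = 15.5 km.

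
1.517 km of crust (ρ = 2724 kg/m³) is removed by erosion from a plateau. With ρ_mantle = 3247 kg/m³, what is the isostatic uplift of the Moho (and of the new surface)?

1.27 km

Unloading: uplift u = e ρ_c/ρ_m = 1.517 km × 2724/3247 = 1.27 km.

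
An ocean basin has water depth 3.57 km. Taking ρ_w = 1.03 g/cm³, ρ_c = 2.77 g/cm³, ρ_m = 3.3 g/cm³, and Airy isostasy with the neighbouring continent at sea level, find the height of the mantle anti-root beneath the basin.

By Archimedes' principle applied to the lithosphere: replacing crust with seawater at the top is compensated by replacing crust with mantle at the base: d (ρ_c − ρ_w) = a (ρ_m − ρ_c).
a = d (ρ_c − ρ_w)/(ρ_m − ρ_c) = 3.57 km × 1.74/0.53 = 11.7 km.

11.7 km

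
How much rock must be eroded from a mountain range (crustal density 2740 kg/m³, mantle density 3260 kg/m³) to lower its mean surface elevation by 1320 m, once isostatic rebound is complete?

Net drop Δ = e − u = e − e ρ_c/ρ_m = e (ρ_m − ρ_c)/ρ_m.
e = Δ ρ_m/(ρ_m − ρ_c) = 1320 m × 3260/520 = 8280 m.

8280 m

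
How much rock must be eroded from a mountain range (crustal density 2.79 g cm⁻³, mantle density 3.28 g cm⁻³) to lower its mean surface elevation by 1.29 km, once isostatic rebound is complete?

Net drop Δ = e − u = e − e ρ_c/ρ_m = e (ρ_m − ρ_c)/ρ_m.
e = Δ ρ_m/(ρ_m − ρ_c) = 1.29 km × 3.28/0.49 = 8.64 km.

8.64 km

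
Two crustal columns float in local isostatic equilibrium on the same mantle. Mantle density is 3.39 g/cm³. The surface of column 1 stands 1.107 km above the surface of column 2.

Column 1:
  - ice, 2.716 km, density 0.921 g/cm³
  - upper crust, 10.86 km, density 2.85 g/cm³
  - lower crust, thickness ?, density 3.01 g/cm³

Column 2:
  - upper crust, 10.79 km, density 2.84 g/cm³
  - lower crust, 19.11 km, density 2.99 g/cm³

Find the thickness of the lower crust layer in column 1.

Take the compensation level at the base of the deeper column (depth z_c below the surface of column 1) and equate Σ ρ_i t_i down to z_c; mantle fills any gap and the z_c terms cancel.
Column 1: 2.716×0.921 + 10.86×2.85 + x×3.01 + (z_c − 13.576 − x)×3.39
Column 2: 1.107×0 + 10.79×2.84 + 19.11×2.99 + (z_c − 1.107 − 29.9)×3.39
The z_c×3.39 term appears on both sides and cancels. Collect the known terms of each column as K = Σ(ρt)_known − 3.39 × (depth of known layers): K_1 = 33.452436 − 3.39×13.576 = −12.570204; K_2 = 87.7825 − 3.39×(1.107 + 29.9) = −17.33123.
Balance: K_1 − x×(3.39 − 3.01) = K_2, so x = (K_1 − K_2)/(3.39 − 3.01) = 4.76103/0.38 = 12.5 km.

12.5 km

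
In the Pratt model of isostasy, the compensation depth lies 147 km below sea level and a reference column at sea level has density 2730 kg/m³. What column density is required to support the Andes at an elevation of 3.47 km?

2670 kg/m³

Pratt balance: ρ_ref D = ρ (D + h).
ρ = ρ_ref D/(D + h) = 2730 × 147 km/(147 km + 3.47 km) = 2670 kg/m³.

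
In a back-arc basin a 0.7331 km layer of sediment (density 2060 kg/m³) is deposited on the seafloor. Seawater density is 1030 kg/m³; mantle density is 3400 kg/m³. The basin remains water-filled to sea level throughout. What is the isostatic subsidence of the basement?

0.319 km

Submarine loading: the sediment displaces seawater, and the subsidence is in turn flooded, so s (ρ_m − ρ_w) = t (ρ_sed − ρ_w).
s = 0.7331 km × (2060 − 1030) / (3400 − 1030) = 0.319 km.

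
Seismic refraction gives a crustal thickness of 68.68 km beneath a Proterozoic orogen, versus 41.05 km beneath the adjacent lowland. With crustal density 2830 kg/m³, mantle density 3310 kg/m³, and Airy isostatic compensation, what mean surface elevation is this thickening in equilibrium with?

4.01 km

Excess crust Δ = 68.68 km − 41.05 km = 27.63 km, split between elevation h and root r with h + r = Δ.
Airy balance ρ_c h = (ρ_m − ρ_c) r gives r = h ρ_c/(ρ_m − ρ_c), so h (1 + ρ_c/(ρ_m − ρ_c)) = Δ, i.e. h = Δ (ρ_m − ρ_c)/ρ_m.
h = 27.63 km × 480/3310 = 4.01 km.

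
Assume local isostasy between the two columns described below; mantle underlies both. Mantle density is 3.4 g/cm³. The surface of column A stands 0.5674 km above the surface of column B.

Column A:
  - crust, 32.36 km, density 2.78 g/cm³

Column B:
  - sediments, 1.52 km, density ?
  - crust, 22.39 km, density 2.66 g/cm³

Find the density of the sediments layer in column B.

2.37 g/cm³

Take the compensation level at the base of the deeper column (depth z_c below the surface of column A) and equate Σ ρ_i t_i down to z_c; mantle fills any gap and the z_c terms cancel.
Column A: 32.36×2.78 + (z_c − 32.36)×3.4
Column B: 0.5674×0 + 1.52×ρ + 22.39×2.66 + (z_c − 0.5674 − 23.91)×3.4
The z_c×3.4 term appears on both sides and cancels. Collect the known terms of each column as K = Σ(ρt)_known − 3.4 × (depth of known layers): K_A = 89.9608 − 3.4×32.36 = −20.0632; K_B = 59.5574 − 3.4×(0.5674 + 23.91) = −23.66576.
Balance: K_A = K_B + 1.52×ρ, so ρ = (K_A − K_B)/1.52 = 3.60256/1.52 = 2.37 g/cm³.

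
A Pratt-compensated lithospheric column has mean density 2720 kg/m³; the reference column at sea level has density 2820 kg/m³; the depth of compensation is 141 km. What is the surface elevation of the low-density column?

ρ_ref D = ρ (D + h) → h = D (ρ_ref − ρ)/ρ.
h = 141 km × (2820 − 2720)/2720 = 5.18 km.

5.18 km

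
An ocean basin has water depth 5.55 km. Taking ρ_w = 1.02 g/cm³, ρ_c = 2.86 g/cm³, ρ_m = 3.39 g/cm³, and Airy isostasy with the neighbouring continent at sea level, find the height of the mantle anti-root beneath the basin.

Isostatic balance requires: replacing crust with seawater at the top is compensated by replacing crust with mantle at the base: d (ρ_c − ρ_w) = a (ρ_m − ρ_c).
a = d (ρ_c − ρ_w)/(ρ_m − ρ_c) = 5.55 km × 1.84/0.53 = 19.3 km.

19.3 km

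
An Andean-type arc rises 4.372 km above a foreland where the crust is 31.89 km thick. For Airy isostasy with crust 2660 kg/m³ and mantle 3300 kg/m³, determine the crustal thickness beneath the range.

54.4 km

Root depth r = h ρ_c / (ρ_m − ρ_c) = 4.372 km × 2660 / 640 = 18.17 km.
Total thickness = T + h + r = 31.89 km + 4.372 km + 18.17 km = 54.4 km.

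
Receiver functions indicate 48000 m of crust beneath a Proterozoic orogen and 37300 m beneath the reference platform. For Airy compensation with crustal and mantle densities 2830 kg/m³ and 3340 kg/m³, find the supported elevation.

Excess crust Δ = 48000 m − 37300 m = 10700 m, split between elevation h and root r with h + r = Δ.
Airy balance ρ_c h = (ρ_m − ρ_c) r gives r = h ρ_c/(ρ_m − ρ_c), so h (1 + ρ_c/(ρ_m − ρ_c)) = Δ, i.e. h = Δ (ρ_m − ρ_c)/ρ_m.
h = 10700 m × 510/3340 = 1630 m.

1630 m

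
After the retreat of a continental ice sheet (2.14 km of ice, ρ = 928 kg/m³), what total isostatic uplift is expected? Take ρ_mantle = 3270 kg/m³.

0.607 km

Removing the load lets mantle flow back in; uplift u satisfies ρ_ice t = ρ_m u.
u = t ρ_ice/ρ_m = 2.14 km × 928/3270 = 0.607 km.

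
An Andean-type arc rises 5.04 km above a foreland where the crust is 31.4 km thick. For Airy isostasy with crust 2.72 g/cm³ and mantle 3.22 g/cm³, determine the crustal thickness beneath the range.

Root depth r = h ρ_c / (ρ_m − ρ_c) = 5.04 km × 2.72 / 0.5 = 27.42 km.
Total thickness = T + h + r = 31.4 km + 5.04 km + 27.42 km = 63.9 km.

63.9 km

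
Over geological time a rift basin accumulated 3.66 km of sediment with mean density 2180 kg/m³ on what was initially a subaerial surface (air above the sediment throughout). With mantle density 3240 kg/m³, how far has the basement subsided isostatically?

Subaerial load: s = t ρ_sed / ρ_m = 3.66 km × 2180/3240 = 2.46 km.

2.46 km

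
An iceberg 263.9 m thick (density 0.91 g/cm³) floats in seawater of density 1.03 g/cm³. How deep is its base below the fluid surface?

233 m

Draft d = t ρ_obj/ρ_fluid = 263.9 m × 0.91/1.03 = 233 m.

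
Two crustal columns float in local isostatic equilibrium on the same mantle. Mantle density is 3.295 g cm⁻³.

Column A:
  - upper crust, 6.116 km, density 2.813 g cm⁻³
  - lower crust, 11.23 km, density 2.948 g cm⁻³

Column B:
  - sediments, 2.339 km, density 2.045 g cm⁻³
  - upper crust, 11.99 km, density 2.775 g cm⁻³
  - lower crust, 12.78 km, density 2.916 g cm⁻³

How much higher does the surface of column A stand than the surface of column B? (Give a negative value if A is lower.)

For any compensation level in the mantle, the mantle terms cancel and isostasy reduces to e = (Σt_A − Σt_B) − (Σ(ρt)_A − Σ(ρt)_B) / ρ_m.
Σt_A = 17.346 km; Σt_B = 27.109 km; Σ(ρt)_A = 50.310348; Σ(ρt)_B = 75.321985 (in km·g cm⁻³).
e = (17.346 − 27.109) − (50.310348 − 75.321985) / 3.295 = −2.17 km.

−2.17 km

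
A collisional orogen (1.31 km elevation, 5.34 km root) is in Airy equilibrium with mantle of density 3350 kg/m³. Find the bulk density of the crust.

ρ_c h = (ρ_m − ρ_c) r → ρ_c (h + r) = ρ_m r → ρ_c = ρ_m r / (h + r).
ρ_c = 3350 × 5.34 km / (1.31 km + 5.34 km) = 2690 kg/m³.

2690 kg/m³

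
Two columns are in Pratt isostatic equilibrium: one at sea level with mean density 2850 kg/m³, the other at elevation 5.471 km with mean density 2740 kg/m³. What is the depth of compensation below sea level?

136 km

ρ_ref D = ρ (D + h) → D (ρ_ref − ρ) = ρ h.
D = ρ h/(ρ_ref − ρ) = 2740 × 5.471 km/(2850 − 2740) = 136 km.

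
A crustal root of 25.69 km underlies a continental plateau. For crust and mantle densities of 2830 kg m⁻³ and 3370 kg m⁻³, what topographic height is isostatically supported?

For local isostatic compensation: ρ_c h = (ρ_m − ρ_c) r.
h = r (ρ_m − ρ_c) / ρ_c = 25.69 km × (3370 − 2830) / 2830 = 4.9 km.

4.9 km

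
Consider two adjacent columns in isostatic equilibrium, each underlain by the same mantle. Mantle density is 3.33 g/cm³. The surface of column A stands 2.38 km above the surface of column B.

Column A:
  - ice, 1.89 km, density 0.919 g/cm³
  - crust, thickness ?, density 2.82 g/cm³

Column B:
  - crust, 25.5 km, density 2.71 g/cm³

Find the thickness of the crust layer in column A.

Take the compensation level at the base of the deeper column (depth z_c below the surface of column A) and equate Σ ρ_i t_i down to z_c; mantle fills any gap and the z_c terms cancel.
Column A: 1.89×0.919 + x×2.82 + (z_c − 1.89 − x)×3.33
Column B: 2.38×0 + 25.5×2.71 + (z_c − 2.38 − 25.5)×3.33
The z_c×3.33 term appears on both sides and cancels. Collect the known terms of each column as K = Σ(ρt)_known − 3.33 × (depth of known layers): K_A = 1.73691 − 3.33×1.89 = −4.55679; K_B = 69.105 − 3.33×(2.38 + 25.5) = −23.7354.
Balance: K_A − x×(3.33 − 2.82) = K_B, so x = (K_A − K_B)/(3.33 − 2.82) = 19.1786/0.51 = 37.6 km.

37.6 km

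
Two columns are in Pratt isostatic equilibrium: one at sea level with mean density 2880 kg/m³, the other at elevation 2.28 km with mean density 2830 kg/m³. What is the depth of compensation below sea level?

129 km

ρ_ref D = ρ (D + h) → D (ρ_ref − ρ) = ρ h.
D = ρ h/(ρ_ref − ρ) = 2830 × 2.28 km/(2880 − 2830) = 129 km.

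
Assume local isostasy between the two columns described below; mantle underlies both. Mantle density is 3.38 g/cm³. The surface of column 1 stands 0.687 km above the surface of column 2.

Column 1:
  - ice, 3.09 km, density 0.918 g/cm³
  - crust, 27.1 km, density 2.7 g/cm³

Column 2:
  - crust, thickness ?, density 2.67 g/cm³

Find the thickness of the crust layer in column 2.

Take the compensation level at the base of the deeper column (depth z_c below the surface of column 1) and equate Σ ρ_i t_i down to z_c; mantle fills any gap and the z_c terms cancel.
Column 1: 3.09×0.918 + 27.1×2.7 + (z_c − 30.19)×3.38
Column 2: 0.687×0 + x×2.67 + (z_c − 0.687 − 0 − x)×3.38
The z_c×3.38 term appears on both sides and cancels. Collect the known terms of each column as K = Σ(ρt)_known − 3.38 × (depth of known layers): K_1 = 76.00662 − 3.38×30.19 = −26.03558; K_2 = 0 − 3.38×(0.687 + 0) = −2.32206.
Balance: K_1 = K_2 − x×(3.38 − 2.67), so x = (K_2 − K_1)/(3.38 − 2.67) = 23.7135/0.71 = 33.4 km.

33.4 km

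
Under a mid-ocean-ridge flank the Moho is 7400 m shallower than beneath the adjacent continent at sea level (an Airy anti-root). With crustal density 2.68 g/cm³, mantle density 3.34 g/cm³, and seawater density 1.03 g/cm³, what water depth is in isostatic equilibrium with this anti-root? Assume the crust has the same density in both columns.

Replacing a thickness d of crust by seawater at the top must be balanced by replacing crust with mantle at the base: d (ρ_c − ρ_w) = a (ρ_m − ρ_c).
d = a (ρ_m − ρ_c)/(ρ_c − ρ_w) = 7400 m × 0.66/1.65 = 2960 m.

2960 m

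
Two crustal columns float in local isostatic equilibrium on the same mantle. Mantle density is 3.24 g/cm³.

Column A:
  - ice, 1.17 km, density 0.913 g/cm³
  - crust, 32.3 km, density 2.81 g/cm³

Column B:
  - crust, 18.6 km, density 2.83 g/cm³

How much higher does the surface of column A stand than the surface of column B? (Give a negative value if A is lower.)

For any compensation level in the mantle, the mantle terms cancel and isostasy reduces to e = (Σt_A − Σt_B) − (Σ(ρt)_A − Σ(ρt)_B) / ρ_m.
Σt_A = 33.47 km; Σt_B = 18.6 km; Σ(ρt)_A = 91.83121; Σ(ρt)_B = 52.638 (in km·g/cm³).
e = (33.47 − 18.6) − (91.83121 − 52.638) / 3.24 = 2.77 km.

2.77 km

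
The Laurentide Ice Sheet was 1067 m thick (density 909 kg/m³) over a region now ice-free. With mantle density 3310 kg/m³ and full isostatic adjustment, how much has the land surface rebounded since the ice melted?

293 m

Removing the load lets mantle flow back in; uplift u satisfies ρ_ice t = ρ_m u.
u = t ρ_ice/ρ_m = 1067 m × 909/3310 = 293 m.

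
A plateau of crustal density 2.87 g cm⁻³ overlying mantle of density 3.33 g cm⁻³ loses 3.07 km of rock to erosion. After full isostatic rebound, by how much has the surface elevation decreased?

Rebound u = e ρ_c/ρ_m = 3.07 km × 2.87/3.33 = 2.646 km.
Net surface drop = e − u = 3.07 km − 2.646 km = e (ρ_m − ρ_c)/ρ_m = 0.424 km.

0.424 km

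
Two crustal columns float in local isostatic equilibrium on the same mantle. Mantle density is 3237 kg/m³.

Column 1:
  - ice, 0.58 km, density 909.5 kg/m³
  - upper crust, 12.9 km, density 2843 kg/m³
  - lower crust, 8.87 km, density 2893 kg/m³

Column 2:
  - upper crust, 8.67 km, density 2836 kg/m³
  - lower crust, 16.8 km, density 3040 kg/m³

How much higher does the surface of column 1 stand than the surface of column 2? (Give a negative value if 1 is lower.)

0.833 km

For any compensation level in the mantle, the mantle terms cancel and isostasy reduces to e = (Σt_1 − Σt_2) − (Σ(ρt)_1 − Σ(ρt)_2) / ρ_m.
Σt_1 = 22.35 km; Σt_2 = 25.47 km; Σ(ρt)_1 = 62863.12; Σ(ρt)_2 = 75660.12 (in km·kg/m³).
e = (22.35 − 25.47) − (62863.12 − 75660.12) / 3237 = 0.833 km.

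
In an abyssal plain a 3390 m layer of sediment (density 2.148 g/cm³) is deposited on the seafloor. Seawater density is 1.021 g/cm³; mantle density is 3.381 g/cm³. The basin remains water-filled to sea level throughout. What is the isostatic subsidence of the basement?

Submarine loading: the sediment displaces seawater, and the subsidence is in turn flooded, so s (ρ_m − ρ_w) = t (ρ_sed − ρ_w).
s = 3390 m × (2.148 − 1.021) / (3.381 − 1.021) = 1620 m.

1620 m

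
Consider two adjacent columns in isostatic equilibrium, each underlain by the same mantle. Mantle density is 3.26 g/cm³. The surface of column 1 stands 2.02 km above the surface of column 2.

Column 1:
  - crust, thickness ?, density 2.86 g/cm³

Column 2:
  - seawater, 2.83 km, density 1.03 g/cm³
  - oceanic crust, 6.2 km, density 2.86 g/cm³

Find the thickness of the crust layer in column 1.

38.4 km

Take the compensation level at the base of the deeper column (depth z_c below the surface of column 1) and equate Σ ρ_i t_i down to z_c; mantle fills any gap and the z_c terms cancel.
Column 1: x×2.86 + (z_c − 0 − x)×3.26
Column 2: 2.02×0 + 2.83×1.03 + 6.2×2.86 + (z_c − 2.02 − 9.03)×3.26
The z_c×3.26 term appears on both sides and cancels. Collect the known terms of each column as K = Σ(ρt)_known − 3.26 × (depth of known layers): K_1 = 0 − 3.26×0 = 0; K_2 = 20.6469 − 3.26×(2.02 + 9.03) = −15.3761.
Balance: K_1 − x×(3.26 − 2.86) = K_2, so x = (K_1 − K_2)/(3.26 − 2.86) = 15.3761/0.4 = 38.4 km.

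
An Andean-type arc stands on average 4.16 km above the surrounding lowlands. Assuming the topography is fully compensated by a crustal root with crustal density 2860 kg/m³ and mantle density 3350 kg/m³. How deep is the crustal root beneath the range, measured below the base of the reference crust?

24.3 km

By Archimedes' principle applied to the lithosphere: the weight of the topography is balanced by the buoyancy of the root, ρ_c h = (ρ_m − ρ_c) r.
r = h · ρ_c / (ρ_m − ρ_c) = 4.16 km × 2860 / (3350 − 2860) = 24.3 km.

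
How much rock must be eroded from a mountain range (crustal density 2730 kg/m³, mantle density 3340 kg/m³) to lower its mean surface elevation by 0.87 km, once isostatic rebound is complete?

4.76 km

Net drop Δ = e − u = e − e ρ_c/ρ_m = e (ρ_m − ρ_c)/ρ_m.
e = Δ ρ_m/(ρ_m − ρ_c) = 0.87 km × 3340/610 = 4.76 km.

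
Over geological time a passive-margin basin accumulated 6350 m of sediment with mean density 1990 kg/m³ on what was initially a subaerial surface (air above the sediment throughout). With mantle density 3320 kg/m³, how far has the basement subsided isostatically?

3810 m

Subaerial load: s = t ρ_sed / ρ_m = 6350 m × 1990/3320 = 3810 m.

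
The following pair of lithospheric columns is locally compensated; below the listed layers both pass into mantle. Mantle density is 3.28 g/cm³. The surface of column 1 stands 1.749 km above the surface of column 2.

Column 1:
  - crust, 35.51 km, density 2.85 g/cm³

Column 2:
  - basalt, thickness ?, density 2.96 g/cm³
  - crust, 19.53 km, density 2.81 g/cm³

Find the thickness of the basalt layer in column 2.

Take the compensation level at the base of the deeper column (depth z_c below the surface of column 1) and equate Σ ρ_i t_i down to z_c; mantle fills any gap and the z_c terms cancel.
Column 1: 35.51×2.85 + (z_c − 35.51)×3.28
Column 2: 1.749×0 + x×2.96 + 19.53×2.81 + (z_c − 1.749 − 19.53 − x)×3.28
The z_c×3.28 term appears on both sides and cancels. Collect the known terms of each column as K = Σ(ρt)_known − 3.28 × (depth of known layers): K_1 = 101.2035 − 3.28×35.51 = −15.2693; K_2 = 54.8793 − 3.28×(1.749 + 19.53) = −14.91582.
Balance: K_1 = K_2 − x×(3.28 − 2.96), so x = (K_2 − K_1)/(3.28 − 2.96) = 0.35348/0.32 = 1.1 km.

1.1 km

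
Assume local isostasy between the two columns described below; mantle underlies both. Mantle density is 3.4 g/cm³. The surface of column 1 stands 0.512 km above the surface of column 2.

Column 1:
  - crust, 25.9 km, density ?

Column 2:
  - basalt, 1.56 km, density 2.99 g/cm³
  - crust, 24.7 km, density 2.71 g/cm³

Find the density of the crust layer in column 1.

Take the compensation level at the base of the deeper column (depth z_c below the surface of column 1) and equate Σ ρ_i t_i down to z_c; mantle fills any gap and the z_c terms cancel.
Column 1: 25.9×ρ + (z_c − 25.9)×3.4
Column 2: 0.512×0 + 1.56×2.99 + 24.7×2.71 + (z_c − 0.512 − 26.26)×3.4
The z_c×3.4 term appears on both sides and cancels. Collect the known terms of each column as K = Σ(ρt)_known − 3.4 × (depth of known layers): K_1 = 0 − 3.4×25.9 = −88.06; K_2 = 71.6014 − 3.4×(0.512 + 26.26) = −19.4234.
Balance: K_1 + 25.9×ρ = K_2, so ρ = (K_2 − K_1)/25.9 = 68.6366/25.9 = 2.65 g/cm³.

2.65 g/cm³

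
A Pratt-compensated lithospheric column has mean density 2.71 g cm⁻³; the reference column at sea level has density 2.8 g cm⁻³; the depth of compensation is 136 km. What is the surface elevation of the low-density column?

ρ_ref D = ρ (D + h) → h = D (ρ_ref − ρ)/ρ.
h = 136 km × (2.8 − 2.71)/2.71 = 4.52 km.

4.52 km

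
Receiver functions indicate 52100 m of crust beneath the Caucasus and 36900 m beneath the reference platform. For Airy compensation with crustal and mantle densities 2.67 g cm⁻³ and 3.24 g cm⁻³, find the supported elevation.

2670 m

Excess crust Δ = 52100 m − 36900 m = 15200 m, split between elevation h and root r with h + r = Δ.
Airy balance ρ_c h = (ρ_m − ρ_c) r gives r = h ρ_c/(ρ_m − ρ_c), so h (1 + ρ_c/(ρ_m − ρ_c)) = Δ, i.e. h = Δ (ρ_m − ρ_c)/ρ_m.
h = 15200 m × 0.57/3.24 = 2670 m.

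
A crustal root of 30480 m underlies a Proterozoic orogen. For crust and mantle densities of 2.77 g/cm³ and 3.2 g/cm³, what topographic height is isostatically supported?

4730 m

Balancing pressure at the compensation depth: ρ_c h = (ρ_m − ρ_c) r.
h = r (ρ_m − ρ_c) / ρ_c = 30480 m × (3.2 − 2.77) / 2.77 = 4730 m.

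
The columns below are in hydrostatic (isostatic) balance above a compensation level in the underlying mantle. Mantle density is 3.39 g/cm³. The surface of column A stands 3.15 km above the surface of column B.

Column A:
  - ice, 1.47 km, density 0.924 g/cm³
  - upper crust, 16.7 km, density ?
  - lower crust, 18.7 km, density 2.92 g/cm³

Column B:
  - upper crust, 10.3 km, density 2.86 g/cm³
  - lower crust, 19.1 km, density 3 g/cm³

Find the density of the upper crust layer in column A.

2.72 g/cm³

Take the compensation level at the base of the deeper column (depth z_c below the surface of column A) and equate Σ ρ_i t_i down to z_c; mantle fills any gap and the z_c terms cancel.
Column A: 1.47×0.924 + 16.7×ρ + 18.7×2.92 + (z_c − 36.87)×3.39
Column B: 3.15×0 + 10.3×2.86 + 19.1×3 + (z_c − 3.15 − 29.4)×3.39
The z_c×3.39 term appears on both sides and cancels. Collect the known terms of each column as K = Σ(ρt)_known − 3.39 × (depth of known layers): K_A = 55.96228 − 3.39×36.87 = −69.02702; K_B = 86.758 − 3.39×(3.15 + 29.4) = −23.5865.
Balance: K_A + 16.7×ρ = K_B, so ρ = (K_B − K_A)/16.7 = 45.4405/16.7 = 2.72 g/cm³.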